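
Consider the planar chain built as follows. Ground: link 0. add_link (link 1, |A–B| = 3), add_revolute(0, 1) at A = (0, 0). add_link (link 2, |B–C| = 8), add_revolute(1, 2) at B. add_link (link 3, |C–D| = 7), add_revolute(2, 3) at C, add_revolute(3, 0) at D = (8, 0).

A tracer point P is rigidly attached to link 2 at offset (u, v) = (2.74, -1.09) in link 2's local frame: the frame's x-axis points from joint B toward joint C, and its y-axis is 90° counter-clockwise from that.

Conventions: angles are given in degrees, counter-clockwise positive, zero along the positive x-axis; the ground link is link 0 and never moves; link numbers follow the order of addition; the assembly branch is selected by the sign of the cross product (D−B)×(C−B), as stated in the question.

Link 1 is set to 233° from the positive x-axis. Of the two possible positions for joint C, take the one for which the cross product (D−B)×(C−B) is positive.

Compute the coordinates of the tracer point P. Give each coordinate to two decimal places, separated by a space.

A=(0,0), D=(8.00,0)
B = A + 3.00·(cos233°, sin233°) = (-1.8054, -2.3959)
|BD| = 10.0939
circle(B,8.00) ∩ circle(D,7.00): a=5.7900, h=5.5205
  candidates: C₊=(2.5087,4.3412) cross=55.724; C₋=(5.1294,-6.3843) cross=-55.724
  branch + wants cross > 0 → take C=(2.5087,4.3412) (cross=55.724)
ex = (C−B)/|BC| = (0.5393,0.8421); ey = (-0.8421,0.5393)
P = B + 2.74·ex + -1.09·ey = (0.5901,-0.6763)

0.59 -0.68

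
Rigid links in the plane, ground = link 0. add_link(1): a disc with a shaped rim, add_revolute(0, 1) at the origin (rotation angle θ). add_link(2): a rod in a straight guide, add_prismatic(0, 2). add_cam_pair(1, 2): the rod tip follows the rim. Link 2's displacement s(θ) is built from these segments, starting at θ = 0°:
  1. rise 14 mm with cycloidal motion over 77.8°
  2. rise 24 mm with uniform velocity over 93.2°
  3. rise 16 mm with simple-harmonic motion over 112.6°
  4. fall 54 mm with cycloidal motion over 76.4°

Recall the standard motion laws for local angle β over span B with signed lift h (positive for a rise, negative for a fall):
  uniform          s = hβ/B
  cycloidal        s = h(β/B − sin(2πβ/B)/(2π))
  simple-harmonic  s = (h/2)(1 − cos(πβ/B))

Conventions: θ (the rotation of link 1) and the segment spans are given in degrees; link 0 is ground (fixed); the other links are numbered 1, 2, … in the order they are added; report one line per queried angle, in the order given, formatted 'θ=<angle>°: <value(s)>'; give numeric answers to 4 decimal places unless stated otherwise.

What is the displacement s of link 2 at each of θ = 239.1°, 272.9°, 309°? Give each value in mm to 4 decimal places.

segment 1 (0° to 77.8°, cycloidal, h = 14) is passed completely: s = 0.0000 + (14) = 14.0000
segment 2 (77.8° to 171°, uniform, h = 24) is passed completely: s = 14.0000 + (24) = 38.0000
θ = 239.1° falls in segment 3 (171° to 283.6°, simple-harmonic, h = 16): β = 239.1 − 171 = 68.1°, B = 112.6°; Δs = 16/2·(1 − cos(π·0.6048)) = 10.5865; s = 38.0000 + 10.5865 = 48.5865
θ = 272.9° falls in segment 3 (171° to 283.6°, simple-harmonic, h = 16): β = 272.9 − 171 = 101.9°, B = 112.6°; Δs = 16/2·(1 − cos(π·0.9050)) = 15.6461; s = 38.0000 + 15.6461 = 53.6461
segment 3 (171° to 283.6°, simple-harmonic, h = 16) is passed completely: s = 38.0000 + (16) = 54.0000
θ = 309° falls in segment 4 (283.6° to 360°, cycloidal, h = -54): β = 309 − 283.6 = 25.4°, B = 76.4°; Δs = -54·(0.3325 − sin(2π·0.3325)/(2π)) = -10.4865; s = 54.0000 − 10.4865 = 43.5135

θ=239.1°: 48.5865
θ=272.9°: 53.6461
θ=309°: 43.5135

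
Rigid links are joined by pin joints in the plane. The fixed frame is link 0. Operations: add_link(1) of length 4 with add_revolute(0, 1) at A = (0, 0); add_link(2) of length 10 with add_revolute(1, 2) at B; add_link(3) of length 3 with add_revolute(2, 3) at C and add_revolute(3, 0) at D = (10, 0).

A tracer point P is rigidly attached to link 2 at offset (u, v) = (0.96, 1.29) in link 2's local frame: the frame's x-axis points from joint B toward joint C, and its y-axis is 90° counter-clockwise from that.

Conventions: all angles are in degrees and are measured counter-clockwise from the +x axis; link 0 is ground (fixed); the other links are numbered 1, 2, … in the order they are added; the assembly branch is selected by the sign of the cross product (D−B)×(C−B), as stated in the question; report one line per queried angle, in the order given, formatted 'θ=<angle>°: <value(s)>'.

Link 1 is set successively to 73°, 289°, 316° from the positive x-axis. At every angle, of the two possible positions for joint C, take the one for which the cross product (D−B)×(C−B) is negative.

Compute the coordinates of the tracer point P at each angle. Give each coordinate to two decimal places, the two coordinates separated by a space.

A=(0,0), D=(10.00,0)
θ=73°: B = A + 4.00·(cos73°, sin73°) = (1.1695, 3.8252)
θ=73°: |BD| = 9.6234
θ=73°: circle(B,10.00) ∩ circle(D,3.00): a=9.5398, h=2.9988
θ=73°:   candidates: C₊=(11.1152,2.7850) cross=28.859; C₋=(8.7312,-2.7185) cross=-28.859
θ=73°:   branch - wants cross < 0 → take C=(8.7312,-2.7185) (cross=-28.859)
θ=73°: ex = (C−B)/|BC| = (0.7562,-0.6544); ey = (0.6544,0.7562)
θ=73°: P = B + 0.96·ex + 1.29·ey = (2.7396,4.1725)
θ=289°: B = A + 4.00·(cos289°, sin289°) = (1.3023, -3.7821)
θ=289°: |BD| = 9.4844
θ=289°: circle(B,10.00) ∩ circle(D,3.00): a=9.5396, h=2.9995
θ=289°:   candidates: C₊=(8.8544,2.7727) cross=28.449; C₋=(11.2466,-2.7287) cross=-28.449
θ=289°:   branch - wants cross < 0 → take C=(11.2466,-2.7287) (cross=-28.449)
θ=289°: ex = (C−B)/|BC| = (0.9944,0.1053); ey = (-0.1053,0.9944)
θ=289°: P = B + 0.96·ex + 1.29·ey = (2.1210,-2.3981)
θ=316°: B = A + 4.00·(cos316°, sin316°) = (2.8774, -2.7786)
θ=316°: |BD| = 7.6454
θ=316°: circle(B,10.00) ∩ circle(D,3.00): a=9.7740, h=2.1141
θ=316°:   candidates: C₊=(11.2146,2.7431) cross=16.163; C₋=(12.7513,-1.1959) cross=-16.163
θ=316°:   branch - wants cross < 0 → take C=(12.7513,-1.1959) (cross=-16.163)
θ=316°: ex = (C−B)/|BC| = (0.9874,0.1583); ey = (-0.1583,0.9874)
θ=316°: P = B + 0.96·ex + 1.29·ey = (3.6211,-1.3530)

θ=73°: 2.74 4.17
θ=289°: 2.12 -2.40
θ=316°: 3.62 -1.35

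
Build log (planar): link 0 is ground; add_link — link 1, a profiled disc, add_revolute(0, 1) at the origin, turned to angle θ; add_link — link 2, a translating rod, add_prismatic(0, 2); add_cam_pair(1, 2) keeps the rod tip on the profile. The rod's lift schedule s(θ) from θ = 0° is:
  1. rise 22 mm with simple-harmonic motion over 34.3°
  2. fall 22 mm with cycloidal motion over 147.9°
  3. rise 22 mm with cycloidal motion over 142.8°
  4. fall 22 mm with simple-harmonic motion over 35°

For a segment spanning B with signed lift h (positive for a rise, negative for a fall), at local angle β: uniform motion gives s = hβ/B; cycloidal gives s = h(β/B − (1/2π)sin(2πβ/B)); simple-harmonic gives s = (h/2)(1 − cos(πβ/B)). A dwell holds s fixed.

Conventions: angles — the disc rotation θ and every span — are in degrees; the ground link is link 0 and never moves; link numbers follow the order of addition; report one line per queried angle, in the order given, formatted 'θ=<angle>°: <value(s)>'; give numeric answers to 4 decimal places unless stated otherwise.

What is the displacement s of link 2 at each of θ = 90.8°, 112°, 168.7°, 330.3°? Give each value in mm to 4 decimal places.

seg 1 [0°–34.3°] simple-harmonic, h=22: full span → s += 22 → s = 22.0000
seg 2 [34.3°–182.2°] cycloidal, h=-22: θ=90.8° here. β=56.5, B=147.9. -22·(0.3820 − sin(2π·0.3820)/(2π)) = -6.0400 → s = 15.9600
seg 2 [34.3°–182.2°] cycloidal, h=-22: θ=112° here. β=77.7, B=147.9. -22·(0.5254 − sin(2π·0.5254)/(2π)) = -12.1133 → s = 9.8867
seg 2 [34.3°–182.2°] cycloidal, h=-22: θ=168.7° here. β=134.4, B=147.9. -22·(0.9087 − sin(2π·0.9087)/(2π)) = -21.8917 → s = 0.1083
seg 2 [34.3°–182.2°] cycloidal, h=-22: full span → s += -22 → s = 0.0000
seg 3 [182.2°–325°] cycloidal, h=22: full span → s += 22 → s = 22.0000
seg 4 [325°–360°] simple-harmonic, h=-22: θ=330.3° here. β=5.3, B=35. -22/2·(1 − cos(π·0.1514)) = -1.2214 → s = 20.7786

θ=90.8°: 15.9600
θ=112°: 9.8867
θ=168.7°: 0.1083
θ=330.3°: 20.7786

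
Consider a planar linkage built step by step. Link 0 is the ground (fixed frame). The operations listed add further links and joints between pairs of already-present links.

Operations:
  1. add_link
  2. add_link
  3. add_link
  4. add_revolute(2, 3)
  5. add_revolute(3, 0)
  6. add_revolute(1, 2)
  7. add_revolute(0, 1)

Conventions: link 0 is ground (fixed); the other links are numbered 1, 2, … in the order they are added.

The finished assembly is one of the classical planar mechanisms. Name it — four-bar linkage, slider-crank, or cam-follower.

links: 4 (incl. ground); joints: 4 revolute, 0 prismatic, 0 higher (cam) pair, forming one closed loop
4 links in a single 4R loop → four-bar linkage

four-bar linkage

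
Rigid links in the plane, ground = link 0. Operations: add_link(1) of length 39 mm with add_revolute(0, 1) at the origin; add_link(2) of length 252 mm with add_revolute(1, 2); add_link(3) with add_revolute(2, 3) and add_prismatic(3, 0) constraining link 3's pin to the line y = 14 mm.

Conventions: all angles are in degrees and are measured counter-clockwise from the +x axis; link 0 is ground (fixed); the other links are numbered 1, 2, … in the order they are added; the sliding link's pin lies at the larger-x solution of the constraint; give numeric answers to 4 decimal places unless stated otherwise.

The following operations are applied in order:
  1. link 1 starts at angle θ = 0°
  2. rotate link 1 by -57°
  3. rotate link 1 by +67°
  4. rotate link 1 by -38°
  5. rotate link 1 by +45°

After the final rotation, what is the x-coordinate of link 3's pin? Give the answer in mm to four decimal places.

geometry: r = 39 mm, L = 252 mm, e = 14 mm; θ starts at 0°
rotate link 1 by -57°: θ ← 0° -57° = -57°
rotate link 1 by +67°: θ ← -57° +67° = 10°
rotate link 1 by -38°: θ ← 10° -38° = -28°
rotate link 1 by +45°: θ ← -28° +45° = 17°
crank pin P = (r cos θ, r sin θ) = (37.295885, 11.402496)
h = r sin θ − e = 11.402496 − 14 = -2.597504
x = r cos θ + √(L² − h²) = 37.295885 + 251.986613 = 289.282498

289.2825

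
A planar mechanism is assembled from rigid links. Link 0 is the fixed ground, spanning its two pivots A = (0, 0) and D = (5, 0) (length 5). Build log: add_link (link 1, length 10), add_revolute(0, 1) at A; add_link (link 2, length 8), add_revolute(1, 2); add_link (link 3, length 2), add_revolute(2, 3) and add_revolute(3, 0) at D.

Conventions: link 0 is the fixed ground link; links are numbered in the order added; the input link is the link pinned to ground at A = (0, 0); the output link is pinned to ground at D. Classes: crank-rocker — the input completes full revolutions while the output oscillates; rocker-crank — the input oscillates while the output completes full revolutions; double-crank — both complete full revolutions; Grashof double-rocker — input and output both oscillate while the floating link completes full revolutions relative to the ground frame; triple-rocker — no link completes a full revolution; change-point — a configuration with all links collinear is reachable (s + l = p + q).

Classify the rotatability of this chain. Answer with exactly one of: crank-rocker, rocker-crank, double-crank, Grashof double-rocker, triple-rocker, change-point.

lengths: ground=5, input=10, coupler=8, output=2
sorted: s=2 (shortest), l=10 (longest), p+q=13
s + l = 12 vs p + q = 13
s + l < p + q (Grashof) with shortest = output link → rocker-crank

rocker-crank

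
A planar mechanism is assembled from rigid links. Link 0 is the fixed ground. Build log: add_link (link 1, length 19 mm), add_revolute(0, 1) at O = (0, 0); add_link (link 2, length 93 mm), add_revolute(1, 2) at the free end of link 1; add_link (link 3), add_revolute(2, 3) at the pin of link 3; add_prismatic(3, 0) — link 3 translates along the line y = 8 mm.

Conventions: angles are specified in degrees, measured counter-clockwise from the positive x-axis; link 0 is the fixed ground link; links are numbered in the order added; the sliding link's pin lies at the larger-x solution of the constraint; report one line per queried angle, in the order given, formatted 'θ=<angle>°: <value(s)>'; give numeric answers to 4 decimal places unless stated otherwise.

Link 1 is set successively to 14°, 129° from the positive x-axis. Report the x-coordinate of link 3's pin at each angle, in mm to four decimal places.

geometry: r = 19 mm, L = 93 mm, e = 8 mm
θ=14°: crank pin P = (r cos θ, r sin θ) = (18.435619, 4.596516)
θ=14°: h = r sin θ − e = 4.596516 − 8 = -3.403484
θ=14°: x = r cos θ + √(L² − h²) = 18.435619 + 92.937701 = 111.373320
θ=129°: crank pin P = (r cos θ, r sin θ) = (-11.957087, 14.765773)
θ=129°: h = r sin θ − e = 14.765773 − 8 = 6.765773
θ=129°: x = r cos θ + √(L² − h²) = -11.957087 + 92.753568 = 80.796480

θ=14°: 111.3733
θ=129°: 80.7965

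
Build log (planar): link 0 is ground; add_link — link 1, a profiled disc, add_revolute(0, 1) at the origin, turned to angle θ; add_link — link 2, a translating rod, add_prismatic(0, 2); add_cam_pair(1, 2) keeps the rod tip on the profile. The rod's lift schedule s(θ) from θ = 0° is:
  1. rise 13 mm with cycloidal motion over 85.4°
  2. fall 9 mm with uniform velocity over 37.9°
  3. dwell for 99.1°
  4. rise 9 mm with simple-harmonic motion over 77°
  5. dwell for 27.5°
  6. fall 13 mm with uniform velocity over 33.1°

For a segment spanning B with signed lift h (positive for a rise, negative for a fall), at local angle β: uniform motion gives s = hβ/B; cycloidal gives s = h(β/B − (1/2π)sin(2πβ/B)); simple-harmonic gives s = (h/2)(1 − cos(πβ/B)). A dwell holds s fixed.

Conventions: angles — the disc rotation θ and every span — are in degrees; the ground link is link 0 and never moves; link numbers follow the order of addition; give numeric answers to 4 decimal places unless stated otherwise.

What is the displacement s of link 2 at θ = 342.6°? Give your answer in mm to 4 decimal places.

seg 1 [0°–85.4°] cycloidal, h=13: full span → s += 13 → s = 13.0000
seg 2 [85.4°–123.3°] uniform, h=-9: full span → s += -9 → s = 4.0000
seg 3 [123.3°–222.4°] dwell: s stays 4.0000
seg 4 [222.4°–299.4°] simple-harmonic, h=9: full span → s += 9 → s = 13.0000
seg 5 [299.4°–326.9°] dwell: s stays 13.0000
seg 6 [326.9°–360°] uniform, h=-13: θ=342.6° here. β=15.7, B=33.1. -13·15.7/33.1 = -6.1662 → s = 6.8338

6.8338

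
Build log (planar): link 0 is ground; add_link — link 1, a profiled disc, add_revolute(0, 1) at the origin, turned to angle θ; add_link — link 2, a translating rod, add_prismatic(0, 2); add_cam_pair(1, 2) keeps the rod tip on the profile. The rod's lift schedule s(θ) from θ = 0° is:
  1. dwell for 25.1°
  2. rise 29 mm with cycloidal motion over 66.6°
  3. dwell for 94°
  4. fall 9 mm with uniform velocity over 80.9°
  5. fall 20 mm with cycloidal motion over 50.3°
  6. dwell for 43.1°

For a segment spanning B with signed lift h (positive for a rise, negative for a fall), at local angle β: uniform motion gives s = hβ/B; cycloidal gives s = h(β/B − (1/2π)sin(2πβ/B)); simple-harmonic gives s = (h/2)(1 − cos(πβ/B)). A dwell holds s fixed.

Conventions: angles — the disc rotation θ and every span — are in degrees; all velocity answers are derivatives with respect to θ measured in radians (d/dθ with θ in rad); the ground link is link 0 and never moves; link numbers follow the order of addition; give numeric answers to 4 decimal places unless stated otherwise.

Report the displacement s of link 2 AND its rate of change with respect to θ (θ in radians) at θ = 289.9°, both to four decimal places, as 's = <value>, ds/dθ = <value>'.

seg 1 [0°–25.1°] dwell: s stays 0.0000
seg 2 [25.1°–91.7°] cycloidal, h=29: full span → s += 29 → s = 29.0000
seg 3 [91.7°–185.7°] dwell: s stays 29.0000
seg 4 [185.7°–266.6°] uniform, h=-9: full span → s += -9 → s = 20.0000
seg 5 [266.6°–316.9°] cycloidal, h=-20: θ=289.9° here. β=23.3, B=50.3. -20·(0.4632 − sin(2π·0.4632)/(2π)) = -8.5354 → s = 11.4646
velocity in seg [266.6°–316.9°] (cycloidal), θ in radians: β = 23.3° = 0.4067 rad, B = 50.3° = 0.8779 rad; ds/dθ = (h/B)(1 − cos(2πβ/B)) = ((-20)/0.8779)(1 − cos(2π·0.4632)) = -44.957641 mm/rad

s = 11.4646, ds/dθ = -44.9576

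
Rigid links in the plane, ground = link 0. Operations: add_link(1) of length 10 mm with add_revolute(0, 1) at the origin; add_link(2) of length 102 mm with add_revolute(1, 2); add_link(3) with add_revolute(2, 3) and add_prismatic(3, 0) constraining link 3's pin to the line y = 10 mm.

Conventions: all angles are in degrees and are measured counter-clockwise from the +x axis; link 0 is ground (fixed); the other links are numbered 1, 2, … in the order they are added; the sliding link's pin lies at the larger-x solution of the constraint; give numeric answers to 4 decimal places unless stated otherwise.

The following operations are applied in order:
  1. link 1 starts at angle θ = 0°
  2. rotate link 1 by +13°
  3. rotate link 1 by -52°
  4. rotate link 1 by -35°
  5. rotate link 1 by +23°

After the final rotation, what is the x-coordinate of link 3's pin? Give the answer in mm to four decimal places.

geometry: r = 10 mm, L = 102 mm, e = 10 mm; θ starts at 0°
rotate link 1 by +13°: θ ← 0° +13° = 13°
rotate link 1 by -52°: θ ← 13° -52° = -39°
rotate link 1 by -35°: θ ← -39° -35° = -74°
rotate link 1 by +23°: θ ← -74° +23° = -51°
crank pin P = (r cos θ, r sin θ) = (6.293204, -7.771460)
h = r sin θ − e = -7.771460 − 10 = -17.771460
x = r cos θ + √(L² − h²) = 6.293204 + 100.439909 = 106.733112

106.7331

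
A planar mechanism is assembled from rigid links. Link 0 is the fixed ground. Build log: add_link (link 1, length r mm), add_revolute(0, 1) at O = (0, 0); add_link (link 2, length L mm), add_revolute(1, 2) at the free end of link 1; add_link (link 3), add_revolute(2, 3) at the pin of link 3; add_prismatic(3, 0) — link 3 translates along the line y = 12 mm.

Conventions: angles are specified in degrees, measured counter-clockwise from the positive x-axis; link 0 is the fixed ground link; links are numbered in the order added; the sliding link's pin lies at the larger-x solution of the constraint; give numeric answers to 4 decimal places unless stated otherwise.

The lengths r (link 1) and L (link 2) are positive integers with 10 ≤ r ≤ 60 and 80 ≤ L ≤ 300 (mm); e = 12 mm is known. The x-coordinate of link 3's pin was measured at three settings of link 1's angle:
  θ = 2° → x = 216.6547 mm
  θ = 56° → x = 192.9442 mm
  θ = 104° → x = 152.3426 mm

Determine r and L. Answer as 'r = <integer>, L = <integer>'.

constraint per measurement: (x − r cos θ)² + (r sin θ − e)² = L²
subtracting the θ₁ and θ₂ equations cancels the r² and L² terms:
r = (x₁² − x₂²) / (2[(x₁cos θ₁ + e sin θ₁) − (x₂cos θ₂ + e sin θ₂)]) = 49.0000 → r = 49
L² = (x₁ − r cos θ₁)² + (r sin θ₁ − e)² = 28223.9907 → L = 168.0000 → L = 168
check at θ₃=104°: x = 152.3426 (printed 152.3426) ✓

r = 49, L = 168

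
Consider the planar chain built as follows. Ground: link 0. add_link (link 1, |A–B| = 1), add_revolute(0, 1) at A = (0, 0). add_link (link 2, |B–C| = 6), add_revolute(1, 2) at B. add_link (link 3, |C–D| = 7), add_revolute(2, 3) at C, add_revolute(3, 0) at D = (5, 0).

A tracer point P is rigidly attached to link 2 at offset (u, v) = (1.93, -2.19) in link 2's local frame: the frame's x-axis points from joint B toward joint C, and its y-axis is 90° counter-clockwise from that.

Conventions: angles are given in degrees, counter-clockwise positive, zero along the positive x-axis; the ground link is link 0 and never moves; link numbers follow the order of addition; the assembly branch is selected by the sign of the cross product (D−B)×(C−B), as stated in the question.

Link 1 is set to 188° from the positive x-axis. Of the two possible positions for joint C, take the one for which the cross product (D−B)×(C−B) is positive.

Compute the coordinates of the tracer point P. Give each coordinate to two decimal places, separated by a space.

A=(0,0), D=(5.00,0)
B = A + 1.00·(cos188°, sin188°) = (-0.9903, -0.1392)
|BD| = 5.9919
circle(B,6.00) ∩ circle(D,7.00): a=1.9111, h=5.6875
  candidates: C₊=(0.7883,5.5912) cross=34.079; C₋=(1.0525,-5.7807) cross=-34.079
  branch + wants cross > 0 → take C=(0.7883,5.5912) (cross=34.079)
ex = (C−B)/|BC| = (0.2964,0.9551); ey = (-0.9551,0.2964)
P = B + 1.93·ex + -2.19·ey = (1.6734,1.0549)

1.67 1.05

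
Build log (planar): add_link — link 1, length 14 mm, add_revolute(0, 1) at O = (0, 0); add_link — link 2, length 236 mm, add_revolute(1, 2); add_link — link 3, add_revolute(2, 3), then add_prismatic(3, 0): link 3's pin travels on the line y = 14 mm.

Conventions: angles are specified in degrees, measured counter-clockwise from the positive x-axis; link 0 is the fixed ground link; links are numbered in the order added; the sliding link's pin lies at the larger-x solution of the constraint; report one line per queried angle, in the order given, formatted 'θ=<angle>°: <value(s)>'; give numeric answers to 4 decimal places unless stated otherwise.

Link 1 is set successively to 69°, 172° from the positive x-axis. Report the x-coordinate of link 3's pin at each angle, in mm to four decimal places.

geometry: r = 14 mm, L = 236 mm, e = 14 mm
θ=69°: crank pin P = (r cos θ, r sin θ) = (5.017151, 13.070126)
θ=69°: h = r sin θ − e = 13.070126 − 14 = -0.929874
θ=69°: x = r cos θ + √(L² − h²) = 5.017151 + 235.998168 = 241.015319
θ=172°: crank pin P = (r cos θ, r sin θ) = (-13.863753, 1.948423)
θ=172°: h = r sin θ − e = 1.948423 − 14 = -12.051577
θ=172°: x = r cos θ + √(L² − h²) = -13.863753 + 235.692086 = 221.828333

θ=69°: 241.0153
θ=172°: 221.8283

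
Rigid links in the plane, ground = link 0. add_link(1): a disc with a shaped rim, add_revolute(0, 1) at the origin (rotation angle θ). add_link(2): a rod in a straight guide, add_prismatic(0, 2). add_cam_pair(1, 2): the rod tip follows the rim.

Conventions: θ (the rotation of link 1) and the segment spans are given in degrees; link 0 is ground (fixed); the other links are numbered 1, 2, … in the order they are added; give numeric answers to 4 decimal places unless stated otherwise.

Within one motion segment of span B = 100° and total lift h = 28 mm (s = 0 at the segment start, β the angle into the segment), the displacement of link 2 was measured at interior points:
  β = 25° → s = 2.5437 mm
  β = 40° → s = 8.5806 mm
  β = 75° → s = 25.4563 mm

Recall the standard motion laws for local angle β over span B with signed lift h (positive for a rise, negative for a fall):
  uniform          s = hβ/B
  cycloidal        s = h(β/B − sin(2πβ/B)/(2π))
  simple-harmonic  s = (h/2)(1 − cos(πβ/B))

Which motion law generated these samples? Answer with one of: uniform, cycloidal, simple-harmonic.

candidates at β/B = r: uniform s = h·r (linear in β); cycloidal s = h·(r − sin(2πr)/(2π)); simple-harmonic s = (h/2)(1 − cos(πr))
β=25°: printed 2.5437 | uniform 7.0000, cycloidal 2.5437, simple-harmonic 4.1005
β=40°: printed 8.5806 | uniform 11.2000, cycloidal 8.5806, simple-harmonic 9.6738
β=75°: printed 25.4563 | uniform 21.0000, cycloidal 25.4563, simple-harmonic 23.8995
only one law matches every sample → cycloidal

cycloidal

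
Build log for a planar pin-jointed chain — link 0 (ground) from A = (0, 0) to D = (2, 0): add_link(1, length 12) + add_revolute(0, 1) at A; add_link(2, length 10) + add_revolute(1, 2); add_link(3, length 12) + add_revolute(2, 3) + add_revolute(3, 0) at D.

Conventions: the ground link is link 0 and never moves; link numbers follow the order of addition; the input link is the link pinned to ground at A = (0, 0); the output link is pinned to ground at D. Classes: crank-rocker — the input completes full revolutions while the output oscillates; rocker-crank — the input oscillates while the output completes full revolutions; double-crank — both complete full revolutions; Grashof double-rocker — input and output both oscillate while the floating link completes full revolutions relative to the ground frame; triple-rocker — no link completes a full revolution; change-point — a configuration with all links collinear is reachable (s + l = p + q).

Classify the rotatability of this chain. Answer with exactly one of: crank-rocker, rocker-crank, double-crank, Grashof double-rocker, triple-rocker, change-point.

lengths: ground=2, input=12, coupler=10, output=12
sorted: s=2 (shortest), l=12 (longest), p+q=22
s + l = 14 vs p + q = 22
s + l < p + q (Grashof) with shortest = ground link → double-crank

double-crank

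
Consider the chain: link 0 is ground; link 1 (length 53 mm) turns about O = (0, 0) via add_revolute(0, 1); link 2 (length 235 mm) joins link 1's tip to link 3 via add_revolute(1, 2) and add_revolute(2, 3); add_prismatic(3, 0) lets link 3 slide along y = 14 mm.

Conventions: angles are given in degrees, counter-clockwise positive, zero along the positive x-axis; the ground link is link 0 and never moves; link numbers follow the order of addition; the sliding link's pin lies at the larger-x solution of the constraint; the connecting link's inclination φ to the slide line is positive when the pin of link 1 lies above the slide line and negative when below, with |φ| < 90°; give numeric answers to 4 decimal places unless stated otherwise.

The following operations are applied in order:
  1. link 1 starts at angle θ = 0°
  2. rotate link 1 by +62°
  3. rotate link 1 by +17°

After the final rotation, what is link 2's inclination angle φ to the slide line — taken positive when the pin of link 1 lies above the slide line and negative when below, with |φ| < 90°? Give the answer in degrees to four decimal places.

geometry: r = 53 mm, L = 235 mm, e = 14 mm; θ starts at 0°
rotate link 1 by +62°: θ ← 0° +62° = 62°
rotate link 1 by +17°: θ ← 62° +17° = 79°
h = r sin θ − e = 52.026241 − 14 = 38.026241
sin φ = h / L = 38.026241 / 235 = 0.16181379
φ = arcsin(0.16181379) = 9.312191°

9.3122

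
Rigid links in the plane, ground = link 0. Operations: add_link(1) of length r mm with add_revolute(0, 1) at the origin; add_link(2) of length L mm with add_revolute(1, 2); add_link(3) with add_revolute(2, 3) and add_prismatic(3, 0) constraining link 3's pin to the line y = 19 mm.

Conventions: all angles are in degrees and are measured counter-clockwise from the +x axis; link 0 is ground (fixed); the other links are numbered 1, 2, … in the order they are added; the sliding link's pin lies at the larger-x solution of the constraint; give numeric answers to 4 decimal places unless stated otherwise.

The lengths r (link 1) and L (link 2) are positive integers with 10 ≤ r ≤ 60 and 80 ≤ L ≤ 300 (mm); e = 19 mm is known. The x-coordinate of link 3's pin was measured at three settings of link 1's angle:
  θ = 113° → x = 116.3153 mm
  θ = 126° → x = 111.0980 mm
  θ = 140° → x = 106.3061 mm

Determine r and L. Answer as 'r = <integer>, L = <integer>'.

constraint per measurement: (x − r cos θ)² + (r sin θ − e)² = L²
subtracting the θ₁ and θ₂ equations cancels the r² and L² terms:
r = (x₁² − x₂²) / (2[(x₁cos θ₁ + e sin θ₁) − (x₂cos θ₂ + e sin θ₂)]) = 26.9999 → r = 27
L² = (x₁ − r cos θ₁)² + (r sin θ₁ − e)² = 16129.0035 → L = 127.0000 → L = 127
check at θ₃=140°: x = 106.3061 (printed 106.3061) ✓

r = 27, L = 127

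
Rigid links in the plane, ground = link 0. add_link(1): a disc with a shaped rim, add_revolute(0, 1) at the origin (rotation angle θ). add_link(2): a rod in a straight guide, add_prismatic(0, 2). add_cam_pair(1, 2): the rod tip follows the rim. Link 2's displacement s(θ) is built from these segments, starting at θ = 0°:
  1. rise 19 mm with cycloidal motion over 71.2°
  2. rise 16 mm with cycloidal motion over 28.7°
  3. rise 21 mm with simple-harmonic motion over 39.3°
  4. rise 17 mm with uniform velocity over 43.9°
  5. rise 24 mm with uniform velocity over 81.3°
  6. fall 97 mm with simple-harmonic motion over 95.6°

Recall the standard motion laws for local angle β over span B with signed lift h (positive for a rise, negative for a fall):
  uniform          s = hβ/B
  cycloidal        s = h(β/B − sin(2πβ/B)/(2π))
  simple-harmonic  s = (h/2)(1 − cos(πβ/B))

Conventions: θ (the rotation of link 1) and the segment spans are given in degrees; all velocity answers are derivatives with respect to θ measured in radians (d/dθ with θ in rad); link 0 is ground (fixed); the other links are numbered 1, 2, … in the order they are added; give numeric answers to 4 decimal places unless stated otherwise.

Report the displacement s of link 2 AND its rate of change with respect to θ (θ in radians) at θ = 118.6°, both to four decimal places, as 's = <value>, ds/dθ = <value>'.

segment 1 (0° to 71.2°, cycloidal, h = 19) is passed completely: s = 0.0000 + (19) = 19.0000
segment 2 (71.2° to 99.9°, cycloidal, h = 16) is passed completely: s = 19.0000 + (16) = 35.0000
θ = 118.6° falls in segment 3 (99.9° to 139.2°, simple-harmonic, h = 21): β = 118.6 − 99.9 = 18.7°, B = 39.3°; Δs = 21/2·(1 − cos(π·0.4758)) = 9.7034; s = 35.0000 + 9.7034 = 44.7034
velocity in seg [99.9°–139.2°] (simple-harmonic), θ in radians: β = 18.7° = 0.3264 rad, B = 39.3° = 0.6859 rad; ds/dθ = (πh/(2B)) sin(πβ/B) = (π·21/(2·0.6859)) sin(π·0.4758) = 47.952994 mm/rad

s = 44.7034, ds/dθ = 47.9530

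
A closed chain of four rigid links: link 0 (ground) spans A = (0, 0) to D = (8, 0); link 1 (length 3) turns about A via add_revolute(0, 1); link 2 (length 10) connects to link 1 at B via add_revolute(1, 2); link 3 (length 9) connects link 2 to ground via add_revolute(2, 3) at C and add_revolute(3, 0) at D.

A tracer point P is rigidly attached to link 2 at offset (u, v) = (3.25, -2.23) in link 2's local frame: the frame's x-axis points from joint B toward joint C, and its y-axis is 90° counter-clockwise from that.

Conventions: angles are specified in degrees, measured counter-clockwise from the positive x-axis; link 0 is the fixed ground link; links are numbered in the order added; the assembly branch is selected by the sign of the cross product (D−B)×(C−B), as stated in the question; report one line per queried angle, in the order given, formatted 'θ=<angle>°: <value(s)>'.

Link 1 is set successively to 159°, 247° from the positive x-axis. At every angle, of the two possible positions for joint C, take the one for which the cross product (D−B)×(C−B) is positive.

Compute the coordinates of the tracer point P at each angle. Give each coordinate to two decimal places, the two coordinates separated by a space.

A=(0,0), D=(8.00,0)
θ=159°: B = A + 3.00·(cos159°, sin159°) = (-2.8007, 1.0751)
θ=159°: |BD| = 10.8541
θ=159°: circle(B,10.00) ∩ circle(D,9.00): a=6.3023, h=7.7641
θ=159°:   candidates: C₊=(4.2396,8.1768) cross=84.272; C₋=(2.7015,-7.2750) cross=-84.272
θ=159°:   branch + wants cross > 0 → take C=(4.2396,8.1768) (cross=84.272)
θ=159°: ex = (C−B)/|BC| = (0.7040,0.7102); ey = (-0.7102,0.7040)
θ=159°: P = B + 3.25·ex + -2.23·ey = (1.0710,1.8131)
θ=247°: B = A + 3.00·(cos247°, sin247°) = (-1.1722, -2.7615)
θ=247°: |BD| = 9.5789
θ=247°: circle(B,10.00) ∩ circle(D,9.00): a=5.7812, h=8.1595
θ=247°:   candidates: C₊=(2.0112,6.7182) cross=78.159; C₋=(6.7159,-8.9079) cross=-78.159
θ=247°:   branch + wants cross > 0 → take C=(2.0112,6.7182) (cross=78.159)
θ=247°: ex = (C−B)/|BC| = (0.3183,0.9480); ey = (-0.9480,0.3183)
θ=247°: P = B + 3.25·ex + -2.23·ey = (1.9764,-0.3905)

θ=159°: 1.07 1.81
θ=247°: 1.98 -0.39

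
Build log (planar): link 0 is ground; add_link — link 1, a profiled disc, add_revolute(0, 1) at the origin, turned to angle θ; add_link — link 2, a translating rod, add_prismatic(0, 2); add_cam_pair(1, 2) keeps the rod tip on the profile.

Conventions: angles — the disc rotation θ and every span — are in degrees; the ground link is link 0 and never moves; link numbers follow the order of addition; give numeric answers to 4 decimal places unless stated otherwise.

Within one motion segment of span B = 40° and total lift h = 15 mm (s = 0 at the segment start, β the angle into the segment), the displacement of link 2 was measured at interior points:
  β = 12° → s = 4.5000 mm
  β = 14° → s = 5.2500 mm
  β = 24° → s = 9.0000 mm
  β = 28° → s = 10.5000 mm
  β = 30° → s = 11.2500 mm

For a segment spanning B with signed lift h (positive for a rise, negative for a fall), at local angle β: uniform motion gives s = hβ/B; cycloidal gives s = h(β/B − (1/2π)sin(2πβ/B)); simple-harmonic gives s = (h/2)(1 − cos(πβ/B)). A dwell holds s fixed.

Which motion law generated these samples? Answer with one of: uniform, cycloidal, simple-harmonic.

candidates at β/B = r: uniform s = h·r (linear in β); cycloidal s = h·(r − sin(2πr)/(2π)); simple-harmonic s = (h/2)(1 − cos(πr))
β=12°: printed 4.5000 | uniform 4.5000, cycloidal 2.2295, simple-harmonic 3.0916
β=14°: printed 5.2500 | uniform 5.2500, cycloidal 3.3186, simple-harmonic 4.0951
β=24°: printed 9.0000 | uniform 9.0000, cycloidal 10.4032, simple-harmonic 9.8176
β=28°: printed 10.5000 | uniform 10.5000, cycloidal 12.7705, simple-harmonic 11.9084
β=30°: printed 11.2500 | uniform 11.2500, cycloidal 13.6373, simple-harmonic 12.8033
only one law matches every sample → uniform

uniform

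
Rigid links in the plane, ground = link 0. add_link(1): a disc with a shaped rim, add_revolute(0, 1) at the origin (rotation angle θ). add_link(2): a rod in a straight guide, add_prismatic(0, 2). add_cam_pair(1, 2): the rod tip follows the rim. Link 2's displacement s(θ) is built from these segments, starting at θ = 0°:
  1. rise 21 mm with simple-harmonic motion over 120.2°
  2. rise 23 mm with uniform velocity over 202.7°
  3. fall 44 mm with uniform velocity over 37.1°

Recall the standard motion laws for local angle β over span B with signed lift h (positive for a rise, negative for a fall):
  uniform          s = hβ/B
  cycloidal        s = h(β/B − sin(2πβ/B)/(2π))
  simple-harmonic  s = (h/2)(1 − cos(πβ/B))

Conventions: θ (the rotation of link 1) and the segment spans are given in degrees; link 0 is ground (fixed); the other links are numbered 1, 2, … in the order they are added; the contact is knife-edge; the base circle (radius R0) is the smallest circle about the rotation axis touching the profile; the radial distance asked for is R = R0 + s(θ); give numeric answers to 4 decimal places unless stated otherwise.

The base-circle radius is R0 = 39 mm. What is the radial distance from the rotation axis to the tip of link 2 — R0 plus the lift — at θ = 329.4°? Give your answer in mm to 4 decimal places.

segment 1 (0° to 120.2°, simple-harmonic, h = 21) is passed completely: s = 0.0000 + (21) = 21.0000
segment 2 (120.2° to 322.9°, uniform, h = 23) is passed completely: s = 21.0000 + (23) = 44.0000
θ = 329.4° falls in segment 3 (322.9° to 360°, uniform, h = -44): β = 329.4 − 322.9 = 6.5°, B = 37.1°; Δs = -44·6.5/37.1 = -7.7089; s = 44.0000 − 7.7089 = 36.2911
R = R0 + s = 39 + 36.2911 = 75.2911

75.2911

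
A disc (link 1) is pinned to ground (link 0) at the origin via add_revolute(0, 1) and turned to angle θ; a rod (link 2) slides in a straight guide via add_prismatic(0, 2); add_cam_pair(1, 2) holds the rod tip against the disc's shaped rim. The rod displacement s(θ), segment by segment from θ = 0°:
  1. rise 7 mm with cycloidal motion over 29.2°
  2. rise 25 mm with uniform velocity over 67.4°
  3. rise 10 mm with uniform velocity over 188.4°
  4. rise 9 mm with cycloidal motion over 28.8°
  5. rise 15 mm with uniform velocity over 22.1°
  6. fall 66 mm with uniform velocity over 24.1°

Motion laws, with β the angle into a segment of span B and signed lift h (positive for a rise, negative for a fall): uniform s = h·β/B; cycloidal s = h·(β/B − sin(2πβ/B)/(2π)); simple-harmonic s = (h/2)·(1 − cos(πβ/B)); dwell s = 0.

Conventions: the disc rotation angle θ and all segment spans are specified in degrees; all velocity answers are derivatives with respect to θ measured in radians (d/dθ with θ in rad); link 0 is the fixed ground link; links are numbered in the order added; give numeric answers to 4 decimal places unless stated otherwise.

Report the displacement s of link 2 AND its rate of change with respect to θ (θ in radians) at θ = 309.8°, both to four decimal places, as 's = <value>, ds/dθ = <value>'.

segment 1 (0° to 29.2°, cycloidal, h = 7) is passed completely: s = 0.0000 + (7) = 7.0000
segment 2 (29.2° to 96.6°, uniform, h = 25) is passed completely: s = 7.0000 + (25) = 32.0000
segment 3 (96.6° to 285°, uniform, h = 10) is passed completely: s = 32.0000 + (10) = 42.0000
θ = 309.8° falls in segment 4 (285° to 313.8°, cycloidal, h = 9): β = 309.8 − 285 = 24.8°, B = 28.8°; Δs = 9·(0.8611 − sin(2π·0.8611)/(2π)) = 8.8473; s = 42.0000 + 8.8473 = 50.8473
velocity in seg [285°–313.8°] (cycloidal), θ in radians: β = 24.8° = 0.4328 rad, B = 28.8° = 0.5027 rad; ds/dθ = (h/B)(1 − cos(2πβ/B)) = (9/0.5027)(1 − cos(2π·0.8611)) = 6.395863 mm/rad

s = 50.8473, ds/dθ = 6.3959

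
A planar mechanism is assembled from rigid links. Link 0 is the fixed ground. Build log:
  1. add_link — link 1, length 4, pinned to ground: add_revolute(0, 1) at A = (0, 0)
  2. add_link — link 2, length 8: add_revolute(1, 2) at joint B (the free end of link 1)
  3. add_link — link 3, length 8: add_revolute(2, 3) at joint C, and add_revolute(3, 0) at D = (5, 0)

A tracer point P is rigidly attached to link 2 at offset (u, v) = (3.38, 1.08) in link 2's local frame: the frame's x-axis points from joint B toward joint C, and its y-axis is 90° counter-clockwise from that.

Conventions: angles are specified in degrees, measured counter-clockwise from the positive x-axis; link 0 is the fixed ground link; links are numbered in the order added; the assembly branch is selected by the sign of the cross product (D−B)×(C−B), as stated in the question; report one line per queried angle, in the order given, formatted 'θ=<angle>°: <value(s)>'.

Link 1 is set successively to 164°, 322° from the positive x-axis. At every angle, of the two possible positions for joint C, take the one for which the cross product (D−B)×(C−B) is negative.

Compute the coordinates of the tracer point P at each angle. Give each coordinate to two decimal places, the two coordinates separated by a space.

A=(0,0), D=(5.00,0)
θ=164°: B = A + 4.00·(cos164°, sin164°) = (-3.8450, 1.1025)
θ=164°: |BD| = 8.9135
θ=164°: circle(B,8.00) ∩ circle(D,8.00): a=4.4567, h=6.6436
θ=164°:   candidates: C₊=(1.3993,7.1439) cross=59.218; C₋=(-0.2443,-6.0413) cross=-59.218
θ=164°:   branch - wants cross < 0 → take C=(-0.2443,-6.0413) (cross=-59.218)
θ=164°: ex = (C−B)/|BC| = (0.4501,-0.8930); ey = (0.8930,0.4501)
θ=164°: P = B + 3.38·ex + 1.08·ey = (-1.3593,-1.4296)
θ=322°: B = A + 4.00·(cos322°, sin322°) = (3.1520, -2.4626)
θ=322°: |BD| = 3.0789
θ=322°: circle(B,8.00) ∩ circle(D,8.00): a=1.5394, h=7.8505
θ=322°:   candidates: C₊=(-2.2032,3.4806) cross=24.171; C₋=(10.3552,-5.9432) cross=-24.171
θ=322°:   branch - wants cross < 0 → take C=(10.3552,-5.9432) (cross=-24.171)
θ=322°: ex = (C−B)/|BC| = (0.9004,-0.4351); ey = (0.4351,0.9004)
θ=322°: P = B + 3.38·ex + 1.08·ey = (6.6653,-2.9608)

θ=164°: -1.36 -1.43
θ=322°: 6.67 -2.96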